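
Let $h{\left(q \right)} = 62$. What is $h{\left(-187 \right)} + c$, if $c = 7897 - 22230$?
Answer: $-14271$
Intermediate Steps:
$c = -14333$
$h{\left(-187 \right)} + c = 62 - 14333 = -14271$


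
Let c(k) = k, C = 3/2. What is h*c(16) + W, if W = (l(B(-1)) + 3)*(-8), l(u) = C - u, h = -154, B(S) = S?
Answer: -2508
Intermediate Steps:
C = 3/2 (C = 3*(1/2) = 3/2 ≈ 1.5000)
l(u) = 3/2 - u
W = -44 (W = ((3/2 - 1*(-1)) + 3)*(-8) = ((3/2 + 1) + 3)*(-8) = (5/2 + 3)*(-8) = (11/2)*(-8) = -44)
h*c(16) + W = -154*16 - 44 = -2464 - 44 = -2508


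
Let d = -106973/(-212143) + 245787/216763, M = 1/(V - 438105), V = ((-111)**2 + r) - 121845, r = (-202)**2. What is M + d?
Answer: 38178969733337391/23306222494468925 ≈ 1.6381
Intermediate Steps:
r = 40804
V = -68720 (V = ((-111)**2 + 40804) - 121845 = (12321 + 40804) - 121845 = 53125 - 121845 = -68720)
M = -1/506825 (M = 1/(-68720 - 438105) = 1/(-506825) = -1/506825 ≈ -1.9731e-6)
d = 75329779940/45984753109 (d = -106973*(-1/212143) + 245787*(1/216763) = 106973/212143 + 245787/216763 = 75329779940/45984753109 ≈ 1.6381)
M + d = -1/506825 + 75329779940/45984753109 = 38178969733337391/23306222494468925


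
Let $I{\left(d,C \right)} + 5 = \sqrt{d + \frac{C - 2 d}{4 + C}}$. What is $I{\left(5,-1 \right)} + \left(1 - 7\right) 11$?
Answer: $-71 + \frac{2 \sqrt{3}}{3} \approx -69.845$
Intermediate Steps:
$I{\left(d,C \right)} = -5 + \sqrt{d + \frac{C - 2 d}{4 + C}}$
$I{\left(5,-1 \right)} + \left(1 - 7\right) 11 = \left(-5 + \sqrt{\frac{-1 + 2 \cdot 5 - 5}{4 - 1}}\right) + \left(1 - 7\right) 11 = \left(-5 + \sqrt{\frac{-1 + 10 - 5}{3}}\right) + \left(1 - 7\right) 11 = \left(-5 + \sqrt{\frac{1}{3} \cdot 4}\right) - 66 = \left(-5 + \sqrt{\frac{4}{3}}\right) - 66 = \left(-5 + \frac{2 \sqrt{3}}{3}\right) - 66 = -71 + \frac{2 \sqrt{3}}{3}$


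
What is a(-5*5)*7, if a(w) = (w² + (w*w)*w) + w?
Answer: -105175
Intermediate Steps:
a(w) = w + w² + w³ (a(w) = (w² + w²*w) + w = (w² + w³) + w = w + w² + w³)
a(-5*5)*7 = ((-5*5)*(1 - 5*5 + (-5*5)²))*7 = -25*(1 - 25 + (-25)²)*7 = -25*(1 - 25 + 625)*7 = -25*601*7 = -15025*7 = -105175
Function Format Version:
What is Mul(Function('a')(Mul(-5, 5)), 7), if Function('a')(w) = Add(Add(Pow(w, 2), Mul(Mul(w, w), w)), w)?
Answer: -105175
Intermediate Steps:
Function('a')(w) = Add(w, Pow(w, 2), Pow(w, 3)) (Function('a')(w) = Add(Add(Pow(w, 2), Mul(Pow(w, 2), w)), w) = Add(Add(Pow(w, 2), Pow(w, 3)), w) = Add(w, Pow(w, 2), Pow(w, 3)))
Mul(Function('a')(Mul(-5, 5)), 7) = Mul(Mul(Mul(-5, 5), Add(1, Mul(-5, 5), Pow(Mul(-5, 5), 2))), 7) = Mul(Mul(-25, Add(1, -25, Pow(-25, 2))), 7) = Mul(Mul(-25, Add(1, -25, 625)), 7) = Mul(Mul(-25, 601), 7) = Mul(-15025, 7) = -105175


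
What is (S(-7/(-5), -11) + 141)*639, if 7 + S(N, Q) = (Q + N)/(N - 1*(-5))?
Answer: 169335/2 ≈ 84668.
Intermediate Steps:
S(N, Q) = -7 + (N + Q)/(5 + N) (S(N, Q) = -7 + (Q + N)/(N - 1*(-5)) = -7 + (N + Q)/(N + 5) = -7 + (N + Q)/(5 + N))
(S(-7/(-5), -11) + 141)*639 = ((-35 - 11 - (-42)/(-5))/(5 - 7/(-5)) + 141)*639 = ((-35 - 11 - (-42)*(-1)/5)/(5 - 7*(-1/5)) + 141)*639 = ((-35 - 11 - 6*7/5)/(5 + 7/5) + 141)*639 = ((-35 - 11 - 42/5)/(32/5) + 141)*639 = ((5/32)*(-272/5) + 141)*639 = (-17/2 + 141)*639 = (265/2)*639 = 169335/2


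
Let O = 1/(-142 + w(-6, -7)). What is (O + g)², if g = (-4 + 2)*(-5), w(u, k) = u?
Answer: 2187441/21904 ≈ 99.865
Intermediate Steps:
g = 10 (g = -2*(-5) = 10)
O = -1/148 (O = 1/(-142 - 6) = 1/(-148) = -1/148 ≈ -0.0067568)
(O + g)² = (-1/148 + 10)² = (1479/148)² = 2187441/21904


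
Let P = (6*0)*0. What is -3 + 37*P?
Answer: -3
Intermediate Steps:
P = 0 (P = 0*0 = 0)
-3 + 37*P = -3 + 37*0 = -3 + 0 = -3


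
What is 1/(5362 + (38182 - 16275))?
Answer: 1/27269 ≈ 3.6672e-5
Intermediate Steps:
1/(5362 + (38182 - 16275)) = 1/(5362 + 21907) = 1/27269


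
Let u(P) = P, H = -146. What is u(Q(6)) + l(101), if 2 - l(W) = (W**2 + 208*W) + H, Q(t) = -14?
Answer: -31075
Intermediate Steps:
l(W) = 148 - W**2 - 208*W (l(W) = 2 - ((W**2 + 208*W) - 146) = 2 - (-146 + W**2 + 208*W) = 2 + (146 - W**2 - 208*W) = 148 - W**2 - 208*W)
u(Q(6)) + l(101) = -14 + (148 - 1*101**2 - 208*101) = -14 + (148 - 1*10201 - 21008) = -14 + (148 - 10201 - 21008) = -14 - 31061 = -31075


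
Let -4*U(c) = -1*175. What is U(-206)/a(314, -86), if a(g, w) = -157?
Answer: -175/628 ≈ -0.27866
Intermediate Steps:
U(c) = 175/4 (U(c) = -(-1)*175/4 = -¼*(-175) = 175/4)
U(-206)/a(314, -86) = (175/4)/(-157) = (175/4)*(-1/157) = -175/628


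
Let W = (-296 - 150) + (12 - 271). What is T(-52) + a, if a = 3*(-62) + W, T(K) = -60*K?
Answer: 2229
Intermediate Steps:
W = -705 (W = -446 - 259 = -705)
a = -891 (a = 3*(-62) - 705 = -186 - 705 = -891)
T(-52) + a = -60*(-52) - 891 = 3120 - 891 = 2229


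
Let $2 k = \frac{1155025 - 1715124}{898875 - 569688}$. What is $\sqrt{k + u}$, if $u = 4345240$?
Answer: $\frac{\sqrt{1883471388004331214}}{658374} \approx 2084.5$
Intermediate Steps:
$k = - \frac{560099}{658374}$ ($k = \frac{\left(1155025 - 1715124\right) \frac{1}{898875 - 569688}}{2} = \frac{\left(-560099\right) \frac{1}{329187}}{2} = \frac{1}{2} \left(- \frac{560099}{329187}\right) = - \frac{560099}{658374} \approx -0.85073$)
$\sqrt{k + u} = \sqrt{- \frac{560099}{658374} + 4345240} = \sqrt{\frac{2860792479661}{658374}} = \frac{\sqrt{1883471388004331214}}{658374}$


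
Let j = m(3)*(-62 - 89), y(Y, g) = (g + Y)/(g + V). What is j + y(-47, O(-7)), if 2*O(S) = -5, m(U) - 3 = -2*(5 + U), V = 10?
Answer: 9782/5 ≈ 1956.4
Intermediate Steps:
m(U) = -7 - 2*U (m(U) = 3 - 2*(5 + U) = 3 + (-10 - 2*U) = -7 - 2*U)
O(S) = -5/2 (O(S) = (½)*(-5) = -5/2)
y(Y, g) = (Y + g)/(10 + g) (y(Y, g) = (g + Y)/(g + 10) = (Y + g)/(10 + g))
j = 1963 (j = (-7 - 2*3)*(-62 - 89) = (-7 - 6)*(-151) = -13*(-151) = 1963)
j + y(-47, O(-7)) = 1963 + (-47 - 5/2)/(10 - 5/2) = 1963 - 99/2/(15/2) = 1963 + (2/15)*(-99/2) = 1963 - 33/5 = 9782/5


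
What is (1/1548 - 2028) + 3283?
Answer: 1942741/1548 ≈ 1255.0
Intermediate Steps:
(1/1548 - 2028) + 3283 = -3139343/1548 + 3283 = 1942741/1548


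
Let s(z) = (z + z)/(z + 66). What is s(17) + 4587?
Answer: 380755/83 ≈ 4587.4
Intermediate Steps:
s(z) = 2*z/(66 + z) (s(z) = (2*z)/(66 + z) = 2*z/(66 + z))
s(17) + 4587 = 2*17/(66 + 17) + 4587 = 2*17/83 + 4587 = 2*17*(1/83) + 4587 = 34/83 + 4587 = 380755/83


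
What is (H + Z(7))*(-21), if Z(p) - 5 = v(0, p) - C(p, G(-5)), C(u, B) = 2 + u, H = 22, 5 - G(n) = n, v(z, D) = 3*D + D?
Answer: -966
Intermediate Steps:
v(z, D) = 4*D
G(n) = 5 - n
Z(p) = 3 + 3*p (Z(p) = 5 + (4*p - (2 + p)) = 5 + (4*p + (-2 - p)) = 5 + (-2 + 3*p) = 3 + 3*p)
(H + Z(7))*(-21) = (22 + (3 + 3*7))*(-21) = (22 + (3 + 21))*(-21) = (22 + 24)*(-21) = 46*(-21) = -966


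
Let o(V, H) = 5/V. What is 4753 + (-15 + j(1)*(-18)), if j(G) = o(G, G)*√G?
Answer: 4648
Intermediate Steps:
j(G) = 5/√G (j(G) = (5/G)*√G = 5/√G)
4753 + (-15 + j(1)*(-18)) = 4753 + (-15 + (5/√1)*(-18)) = 4753 + (-15 + (5*1)*(-18)) = 4753 + (-15 + 5*(-18)) = 4753 + (-15 - 90) = 4753 - 105 = 4648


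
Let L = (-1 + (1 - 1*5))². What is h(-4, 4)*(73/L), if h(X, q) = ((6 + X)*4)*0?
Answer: 0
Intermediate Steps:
L = 25 (L = (-1 + (1 - 5))² = (-1 - 4)² = (-5)² = 25)
h(X, q) = 0 (h(X, q) = (24 + 4*X)*0 = 0)
h(-4, 4)*(73/L) = 0*(73/25) = 0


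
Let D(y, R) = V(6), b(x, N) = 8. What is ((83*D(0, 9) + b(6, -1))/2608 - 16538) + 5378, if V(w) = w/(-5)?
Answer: -72763429/6520 ≈ -11160.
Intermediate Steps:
V(w) = -w/5 (V(w) = w*(-⅕) = -w/5)
D(y, R) = -6/5 (D(y, R) = -⅕*6 = -6/5)
((83*D(0, 9) + b(6, -1))/2608 - 16538) + 5378 = ((83*(-6/5) + 8)/2608 - 16538) + 5378 = ((-498/5 + 8)*(1/2608) - 16538) + 5378 = (-458/5*1/2608 - 16538) + 5378 = (-229/6520 - 16538) + 5378 = -107827989/6520 + 5378 = -72763429/6520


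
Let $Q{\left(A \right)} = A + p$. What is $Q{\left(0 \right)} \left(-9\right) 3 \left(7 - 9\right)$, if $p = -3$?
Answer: $-162$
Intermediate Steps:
$Q{\left(A \right)} = -3 + A$ ($Q{\left(A \right)} = A - 3 = -3 + A$)
$Q{\left(0 \right)} \left(-9\right) 3 \left(7 - 9\right) = \left(-3 + 0\right) \left(-9\right) 3 \left(7 - 9\right) = \left(-3\right) \left(-9\right) 3 \left(-2\right) = 27 \cdot 3 \left(-2\right) = 81 \left(-2\right) = -162$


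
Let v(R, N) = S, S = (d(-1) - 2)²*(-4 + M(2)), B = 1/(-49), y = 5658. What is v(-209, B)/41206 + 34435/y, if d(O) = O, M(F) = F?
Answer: 709413383/116571774 ≈ 6.0856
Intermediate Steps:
B = -1/49 ≈ -0.020408
S = -18 (S = (-1 - 2)²*(-4 + 2) = (-3)²*(-2) = 9*(-2) = -18)
v(R, N) = -18
v(-209, B)/41206 + 34435/y = -18/41206 + 34435/5658 = -18*1/41206 + 34435*(1/5658) = -9/20603 + 34435/5658 = 709413383/116571774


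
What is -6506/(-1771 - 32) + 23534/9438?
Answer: 5768635/945373 ≈ 6.1020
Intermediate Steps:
-6506/(-1771 - 32) + 23534/9438 = -6506/(-1803) + 23534*(1/9438) = -6506*(-1/1803) + 11767/4719 = 6506/1803 + 11767/4719 = 5768635/945373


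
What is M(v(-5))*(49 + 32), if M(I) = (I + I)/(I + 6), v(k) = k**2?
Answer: 4050/31 ≈ 130.65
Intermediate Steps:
M(I) = 2*I/(6 + I) (M(I) = (2*I)/(6 + I) = 2*I/(6 + I))
M(v(-5))*(49 + 32) = (2*(-5)**2/(6 + (-5)**2))*(49 + 32) = (2*25/(6 + 25))*81 = (2*25/31)*81 = (2*25*(1/31))*81 = (50/31)*81 = 4050/31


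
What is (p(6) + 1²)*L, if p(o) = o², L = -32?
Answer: -1184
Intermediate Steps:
(p(6) + 1²)*L = (6² + 1²)*(-32) = (36 + 1)*(-32) = 37*(-32) = -1184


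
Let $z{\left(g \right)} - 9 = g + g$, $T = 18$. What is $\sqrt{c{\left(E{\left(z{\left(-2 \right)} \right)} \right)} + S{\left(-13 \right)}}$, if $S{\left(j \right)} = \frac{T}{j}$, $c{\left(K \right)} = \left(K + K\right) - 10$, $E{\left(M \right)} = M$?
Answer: $\frac{3 i \sqrt{26}}{13} \approx 1.1767 i$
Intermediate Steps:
$z{\left(g \right)} = 9 + 2 g$ ($z{\left(g \right)} = 9 + \left(g + g\right) = 9 + 2 g$)
$c{\left(K \right)} = -10 + 2 K$ ($c{\left(K \right)} = 2 K - 10 = -10 + 2 K$)
$S{\left(j \right)} = \frac{18}{j}$
$\sqrt{c{\left(E{\left(z{\left(-2 \right)} \right)} \right)} + S{\left(-13 \right)}} = \sqrt{\left(-10 + 2 \left(9 + 2 \left(-2\right)\right)\right) + \frac{18}{-13}} = \sqrt{\left(-10 + 2 \left(9 - 4\right)\right) + 18 \left(- \frac{1}{13}\right)} = \sqrt{\left(-10 + 2 \cdot 5\right) - \frac{18}{13}} = \sqrt{\left(-10 + 10\right) - \frac{18}{13}} = \sqrt{0 - \frac{18}{13}} = \sqrt{- \frac{18}{13}} = \frac{3 i \sqrt{26}}{13}$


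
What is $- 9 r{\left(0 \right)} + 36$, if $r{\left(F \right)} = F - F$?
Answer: $36$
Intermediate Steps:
$r{\left(F \right)} = 0$
$- 9 r{\left(0 \right)} + 36 = \left(-9\right) 0 + 36 = 0 + 36 = 36$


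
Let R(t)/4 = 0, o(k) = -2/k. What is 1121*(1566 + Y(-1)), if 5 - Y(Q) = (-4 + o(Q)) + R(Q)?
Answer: 1763333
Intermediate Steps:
R(t) = 0 (R(t) = 4*0 = 0)
Y(Q) = 9 + 2/Q (Y(Q) = 5 - ((-4 - 2/Q) + 0) = 5 - (-4 - 2/Q) = 5 + (4 + 2/Q) = 9 + 2/Q)
1121*(1566 + Y(-1)) = 1121*(1566 + (9 + 2/(-1))) = 1121*(1566 + (9 + 2*(-1))) = 1121*(1566 + (9 - 2)) = 1121*(1566 + 7) = 1121*1573 = 1763333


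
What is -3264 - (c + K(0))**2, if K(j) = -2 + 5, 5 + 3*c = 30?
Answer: -30532/9 ≈ -3392.4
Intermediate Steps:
c = 25/3 (c = -5/3 + (1/3)*30 = -5/3 + 10 = 25/3 ≈ 8.3333)
K(j) = 3
-3264 - (c + K(0))**2 = -3264 - (25/3 + 3)**2 = -3264 - (34/3)**2 = -3264 - 1*1156/9 = -3264 - 1156/9 = -30532/9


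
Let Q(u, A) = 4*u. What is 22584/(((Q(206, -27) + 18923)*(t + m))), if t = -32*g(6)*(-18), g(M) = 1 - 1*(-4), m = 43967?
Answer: 22584/925087709 ≈ 2.4413e-5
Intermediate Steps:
g(M) = 5 (g(M) = 1 + 4 = 5)
t = 2880 (t = -32*5*(-18) = -160*(-18) = 2880)
22584/(((Q(206, -27) + 18923)*(t + m))) = 22584/(((4*206 + 18923)*(2880 + 43967))) = 22584/(((824 + 18923)*46847)) = 22584/((19747*46847)) = 22584/925087709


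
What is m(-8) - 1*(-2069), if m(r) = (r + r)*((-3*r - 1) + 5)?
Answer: 1621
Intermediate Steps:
m(r) = 2*r*(4 - 3*r) (m(r) = (2*r)*((-1 - 3*r) + 5) = (2*r)*(4 - 3*r) = 2*r*(4 - 3*r))
m(-8) - 1*(-2069) = 2*(-8)*(4 - 3*(-8)) - 1*(-2069) = 2*(-8)*(4 + 24) + 2069 = 2*(-8)*28 + 2069 = -448 + 2069 = 1621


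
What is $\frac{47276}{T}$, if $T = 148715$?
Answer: $\frac{47276}{148715} \approx 0.3179$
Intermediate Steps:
$\frac{47276}{T} = \frac{47276}{148715}$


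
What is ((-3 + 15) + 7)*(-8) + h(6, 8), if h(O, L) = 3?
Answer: -149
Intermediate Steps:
((-3 + 15) + 7)*(-8) + h(6, 8) = ((-3 + 15) + 7)*(-8) + 3 = (12 + 7)*(-8) + 3 = 19*(-8) + 3 = -152 + 3 = -149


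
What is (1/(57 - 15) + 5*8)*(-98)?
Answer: -11767/3 ≈ -3922.3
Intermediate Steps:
(1/(57 - 15) + 5*8)*(-98) = (1/42 + 40)*(-98) = (1681/42)*(-98) = -11767/3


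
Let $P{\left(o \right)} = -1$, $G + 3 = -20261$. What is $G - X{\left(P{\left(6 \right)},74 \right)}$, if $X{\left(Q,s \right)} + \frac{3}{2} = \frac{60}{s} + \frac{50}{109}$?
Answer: $- \frac{163447565}{8066} \approx -20264.0$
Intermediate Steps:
$G = -20264$ ($G = -3 - 20261 = -20264$)
$X{\left(Q,s \right)} = - \frac{227}{218} + \frac{60}{s}$ ($X{\left(Q,s \right)} = - \frac{3}{2} + \left(\frac{60}{s} + \frac{50}{109}\right) = - \frac{3}{2} + \left(\frac{50}{109} + \frac{60}{s}\right) = - \frac{227}{218} + \frac{60}{s}$)
$G - X{\left(P{\left(6 \right)},74 \right)} = -20264 - \left(- \frac{227}{218} + \frac{60}{74}\right) = -20264 - \left(- \frac{227}{218} + 60 \cdot \frac{1}{74}\right) = -20264 - \left(- \frac{227}{218} + \frac{30}{37}\right) = -20264 - - \frac{1859}{8066} = -20264 + \frac{1859}{8066} = - \frac{163447565}{8066}$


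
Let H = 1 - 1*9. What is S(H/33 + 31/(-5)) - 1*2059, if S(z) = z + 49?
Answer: -332713/165 ≈ -2016.4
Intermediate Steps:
H = -8 (H = 1 - 9 = -8)
S(z) = 49 + z
S(H/33 + 31/(-5)) - 1*2059 = (49 + (-8/33 + 31/(-5))) - 1*2059 = (49 + (-8*1/33 + 31*(-⅕))) - 2059 = (49 + (-8/33 - 31/5)) - 2059 = (49 - 1063/165) - 2059 = 7022/165 - 2059 = -332713/165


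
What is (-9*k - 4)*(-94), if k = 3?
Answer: 2914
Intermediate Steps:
(-9*k - 4)*(-94) = (-9*3 - 4)*(-94) = (-27 - 4)*(-94) = -31*(-94) = 2914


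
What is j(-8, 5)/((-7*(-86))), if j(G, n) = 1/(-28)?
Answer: -1/16856 ≈ -5.9326e-5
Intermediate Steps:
j(G, n) = -1/28
j(-8, 5)/((-7*(-86))) = -1/(28*((-7*(-86)))) = -1/28/602 = -1/28*1/602 = -1/16856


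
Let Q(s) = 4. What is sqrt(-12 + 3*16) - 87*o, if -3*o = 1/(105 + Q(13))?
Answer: 683/109 ≈ 6.2661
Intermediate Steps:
o = -1/327 (o = -1/(3*(105 + 4)) = -1/3/109 = -1/3*1/109 = -1/327 ≈ -0.0030581)
sqrt(-12 + 3*16) - 87*o = sqrt(-12 + 3*16) - 87*(-1/327) = sqrt(-12 + 48) + 29/109 = sqrt(36) + 29/109 = 6 + 29/109 = 683/109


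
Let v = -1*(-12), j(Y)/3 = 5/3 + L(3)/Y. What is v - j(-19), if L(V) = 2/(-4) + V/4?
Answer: 535/76 ≈ 7.0395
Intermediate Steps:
L(V) = -½ + V/4 (L(V) = 2*(-¼) + V*(¼) = -½ + V/4)
j(Y) = 5 + 3/(4*Y) (j(Y) = 3*(5/3 + (-½ + (¼)*3)/Y) = 3*(5*(⅓) + (-½ + ¾)/Y) = 3*(5/3 + 1/(4*Y)) = 5 + 3/(4*Y))
v = 12
v - j(-19) = 12 - (5 + (¾)/(-19)) = 12 - (5 + (¾)*(-1/19)) = 12 - (5 - 3/76) = 12 - 1*377/76 = 12 - 377/76 = 535/76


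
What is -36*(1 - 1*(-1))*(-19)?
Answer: 1368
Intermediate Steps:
-36*(1 - 1*(-1))*(-19) = -36*(1 + 1)*(-19) = -36*2*(-19) = -18*4*(-19) = -72*(-19) = 1368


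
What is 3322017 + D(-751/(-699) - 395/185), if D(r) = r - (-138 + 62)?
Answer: 85919263825/25863 ≈ 3.3221e+6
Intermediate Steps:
D(r) = 76 + r (D(r) = r - 1*(-76) = r + 76 = 76 + r)
3322017 + D(-751/(-699) - 395/185) = 3322017 + (76 + (-751/(-699) - 395/185)) = 3322017 + (76 + (-751*(-1/699) - 395*1/185)) = 3322017 + (76 + (751/699 - 79/37)) = 3322017 + (76 - 27434/25863) = 3322017 + 1938154/25863 = 85919263825/25863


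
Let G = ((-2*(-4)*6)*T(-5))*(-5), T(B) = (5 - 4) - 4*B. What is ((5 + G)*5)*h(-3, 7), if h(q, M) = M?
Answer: -176225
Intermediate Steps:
T(B) = 1 - 4*B
G = -5040 (G = ((-2*(-4)*6)*(1 - 4*(-5)))*(-5) = ((8*6)*(1 + 20))*(-5) = (48*21)*(-5) = 1008*(-5) = -5040)
((5 + G)*5)*h(-3, 7) = ((5 - 5040)*5)*7 = -5035*5*7 = -25175*7 = -176225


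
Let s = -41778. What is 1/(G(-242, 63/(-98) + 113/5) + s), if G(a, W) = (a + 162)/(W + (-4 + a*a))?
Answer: -4100737/171320595986 ≈ -2.3936e-5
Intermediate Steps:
G(a, W) = (162 + a)/(-4 + W + a²) (G(a, W) = (162 + a)/(W + (-4 + a²)) = (162 + a)/(-4 + W + a²))
1/(G(-242, 63/(-98) + 113/5) + s) = 1/((162 - 242)/(-4 + (63/(-98) + 113/5) + (-242)²) - 41778) = 1/(-80/(-4 + (63*(-1/98) + 113*(⅕)) + 58564) - 41778) = 1/(-80/(-4 + (-9/14 + 113/5) + 58564) - 41778) = 1/(-80/(-4 + 1537/70 + 58564) - 41778) = 1/(-80/(4100737/70) - 41778) = 1/((70/4100737)*(-80) - 41778) = 1/(-5600/4100737 - 41778) = 1/(-171320595986/4100737) = -4100737/171320595986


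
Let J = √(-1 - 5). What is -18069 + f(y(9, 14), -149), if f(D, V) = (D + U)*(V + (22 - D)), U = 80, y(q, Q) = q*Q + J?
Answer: -70181 - 459*I*√6 ≈ -70181.0 - 1124.3*I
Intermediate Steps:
J = I*√6 (J = √(-6) = I*√6 ≈ 2.4495*I)
y(q, Q) = I*√6 + Q*q (y(q, Q) = q*Q + I*√6 = Q*q + I*√6 = I*√6 + Q*q)
f(D, V) = (80 + D)*(22 + V - D) (f(D, V) = (D + 80)*(V + (22 - D)) = (80 + D)*(22 + V - D))
-18069 + f(y(9, 14), -149) = -18069 + (1760 - (I*√6 + 14*9)² - 58*(I*√6 + 14*9) + 80*(-149) + (I*√6 + 14*9)*(-149)) = -18069 + (1760 - (I*√6 + 126)² - 58*(I*√6 + 126) - 11920 + (I*√6 + 126)*(-149)) = -18069 + (1760 - (126 + I*√6)² - 58*(126 + I*√6) - 11920 + (126 + I*√6)*(-149)) = -18069 + (1760 - (126 + I*√6)² + (-7308 - 58*I*√6) - 11920 + (-18774 - 149*I*√6)) = -18069 + (-36242 - (126 + I*√6)² - 207*I*√6) = -54311 - (126 + I*√6)² - 207*I*√6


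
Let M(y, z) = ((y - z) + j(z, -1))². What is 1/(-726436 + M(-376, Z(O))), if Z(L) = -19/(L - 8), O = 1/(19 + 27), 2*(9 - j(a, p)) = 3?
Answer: -538756/317264214087 ≈ -1.6981e-6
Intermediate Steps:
j(a, p) = 15/2 (j(a, p) = 9 - ½*3 = 9 - 3/2 = 15/2)
O = 1/46 ≈ 0.021739
Z(L) = -19/(-8 + L)
M(y, z) = (15/2 + y - z)² (M(y, z) = ((y - z) + 15/2)² = (15/2 + y - z)²)
1/(-726436 + M(-376, Z(O))) = 1/(-726436 + (15 - (-38)/(-8 + 1/46) + 2*(-376))²/4) = 1/(-726436 + (15 - (-38)/(-367/46) - 752)²/4) = 1/(-726436 + (15 - (-38)*(-46)/367 - 752)²/4) = 1/(-726436 + (15 - 2*874/367 - 752)²/4) = 1/(-726436 + (15 - 1748/367 - 752)²/4) = 1/(-726436 + (-272227/367)²/4) = 1/(-726436 + (¼)*(74107539529/134689)) = 1/(-726436 + 74107539529/538756) = 1/(-317264214087/538756) = -538756/317264214087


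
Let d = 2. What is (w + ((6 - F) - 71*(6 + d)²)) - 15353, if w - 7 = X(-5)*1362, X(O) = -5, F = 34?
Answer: -26728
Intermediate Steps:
w = -6803 (w = 7 - 5*1362 = 7 - 6810 = -6803)
(w + ((6 - F) - 71*(6 + d)²)) - 15353 = (-6803 + ((6 - 1*34) - 71*(6 + 2)²)) - 15353 = (-6803 + ((6 - 34) - 71*8²)) - 15353 = (-6803 + (-28 - 71*64)) - 15353 = (-6803 + (-28 - 4544)) - 15353 = (-6803 - 4572) - 15353 = -11375 - 15353 = -26728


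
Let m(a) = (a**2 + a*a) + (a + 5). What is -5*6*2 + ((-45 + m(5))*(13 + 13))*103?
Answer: 40110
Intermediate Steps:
m(a) = 5 + a + 2*a**2 (m(a) = (a**2 + a**2) + (5 + a) = 2*a**2 + (5 + a) = 5 + a + 2*a**2)
-5*6*2 + ((-45 + m(5))*(13 + 13))*103 = -5*6*2 + ((-45 + (5 + 5 + 2*5**2))*(13 + 13))*103 = -30*2 + ((-45 + (5 + 5 + 2*25))*26)*103 = -60 + ((-45 + (5 + 5 + 50))*26)*103 = -60 + ((-45 + 60)*26)*103 = -60 + (15*26)*103 = -60 + 390*103 = -60 + 40170 = 40110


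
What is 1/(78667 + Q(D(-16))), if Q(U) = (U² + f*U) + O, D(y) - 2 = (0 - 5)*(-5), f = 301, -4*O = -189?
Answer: 4/350281 ≈ 1.1419e-5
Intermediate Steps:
O = 189/4 (O = -¼*(-189) = 189/4 ≈ 47.250)
D(y) = 27 (D(y) = 2 + (0 - 5)*(-5) = 2 - 5*(-5) = 2 + 25 = 27)
Q(U) = 189/4 + U² + 301*U (Q(U) = (U² + 301*U) + 189/4 = 189/4 + U² + 301*U)
1/(78667 + Q(D(-16))) = 1/(78667 + (189/4 + 27² + 301*27)) = 1/(78667 + (189/4 + 729 + 8127)) = 1/(78667 + 35613/4) = 1/(350281/4) = 4/350281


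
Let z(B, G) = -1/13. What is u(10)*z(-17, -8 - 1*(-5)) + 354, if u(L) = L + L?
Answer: 4582/13 ≈ 352.46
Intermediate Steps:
z(B, G) = -1/13 (z(B, G) = -1*1/13 = -1/13)
u(L) = 2*L
u(10)*z(-17, -8 - 1*(-5)) + 354 = (2*10)*(-1/13) + 354 = 20*(-1/13) + 354 = -20/13 + 354 = 4582/13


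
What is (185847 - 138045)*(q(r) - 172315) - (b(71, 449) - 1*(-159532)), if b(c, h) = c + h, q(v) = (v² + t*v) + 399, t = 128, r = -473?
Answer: -417519314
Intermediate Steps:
q(v) = 399 + v² + 128*v (q(v) = (v² + 128*v) + 399 = 399 + v² + 128*v)
(185847 - 138045)*(q(r) - 172315) - (b(71, 449) - 1*(-159532)) = (185847 - 138045)*((399 + (-473)² + 128*(-473)) - 172315) - ((71 + 449) - 1*(-159532)) = 47802*((399 + 223729 - 60544) - 172315) - (520 + 159532) = 47802*(163584 - 172315) - 1*160052 = 47802*(-8731) - 160052 = -417359262 - 160052 = -417519314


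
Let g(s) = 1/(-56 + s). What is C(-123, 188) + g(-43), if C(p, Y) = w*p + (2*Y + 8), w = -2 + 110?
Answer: -1277101/99 ≈ -12900.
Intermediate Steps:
w = 108
C(p, Y) = 8 + 2*Y + 108*p (C(p, Y) = 108*p + (2*Y + 8) = 108*p + (8 + 2*Y) = 8 + 2*Y + 108*p)
C(-123, 188) + g(-43) = (8 + 2*188 + 108*(-123)) + 1/(-56 - 43) = (8 + 376 - 13284) + 1/(-99) = -12900 - 1/99 = -1277101/99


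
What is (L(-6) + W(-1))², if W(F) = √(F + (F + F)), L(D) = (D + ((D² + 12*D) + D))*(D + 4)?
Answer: (96 + I*√3)² ≈ 9213.0 + 332.55*I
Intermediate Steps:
L(D) = (4 + D)*(D² + 14*D) (L(D) = (D + (D² + 13*D))*(4 + D) = (D² + 14*D)*(4 + D) = (4 + D)*(D² + 14*D))
W(F) = √3*√F (W(F) = √(F + 2*F) = √(3*F) = √3*√F)
(L(-6) + W(-1))² = (-6*(56 + (-6)² + 18*(-6)) + √3*√(-1))² = (-6*(56 + 36 - 108) + √3*I)² = (-6*(-16) + I*√3)² = (96 + I*√3)²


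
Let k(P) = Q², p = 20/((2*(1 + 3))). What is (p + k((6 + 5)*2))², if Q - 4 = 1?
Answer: 3025/4 ≈ 756.25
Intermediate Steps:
Q = 5 (Q = 4 + 1 = 5)
p = 5/2 (p = 20/((2*4)) = 20/8 = 20*(⅛) = 5/2 ≈ 2.5000)
k(P) = 25 (k(P) = 5² = 25)
(p + k((6 + 5)*2))² = (5/2 + 25)² = (55/2)² = 3025/4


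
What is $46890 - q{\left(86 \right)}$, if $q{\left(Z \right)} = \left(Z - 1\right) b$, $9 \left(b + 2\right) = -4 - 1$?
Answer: $\frac{423965}{9} \approx 47107.0$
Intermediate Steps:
$b = - \frac{23}{9}$ ($b = -2 + \frac{-4 - 1}{9} = -2 + \frac{1}{9} \left(-5\right) = -2 - \frac{5}{9} = - \frac{23}{9} \approx -2.5556$)
$q{\left(Z \right)} = \frac{23}{9} - \frac{23 Z}{9}$ ($q{\left(Z \right)} = \left(Z - 1\right) \left(- \frac{23}{9}\right) = \left(-1 + Z\right) \left(- \frac{23}{9}\right) = \frac{23}{9} - \frac{23 Z}{9}$)
$46890 - q{\left(86 \right)} = 46890 - \left(\frac{23}{9} - \frac{1978}{9}\right) = 46890 - - \frac{1955}{9} = 46890 + \frac{1955}{9} = \frac{423965}{9}$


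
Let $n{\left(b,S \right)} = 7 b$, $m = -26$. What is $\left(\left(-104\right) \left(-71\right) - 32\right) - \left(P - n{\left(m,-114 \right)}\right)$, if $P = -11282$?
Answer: $18452$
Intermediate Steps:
$\left(\left(-104\right) \left(-71\right) - 32\right) - \left(P - n{\left(m,-114 \right)}\right) = \left(\left(-104\right) \left(-71\right) - 32\right) - \left(-11282 - 7 \left(-26\right)\right) = \left(7384 - 32\right) - \left(-11282 - -182\right) = 7352 - \left(-11282 + 182\right) = 7352 - -11100 = 7352 + 11100 = 18452$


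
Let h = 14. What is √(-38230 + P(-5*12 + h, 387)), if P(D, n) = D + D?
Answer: 3*I*√4258 ≈ 195.76*I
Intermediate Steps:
P(D, n) = 2*D
√(-38230 + P(-5*12 + h, 387)) = √(-38230 + 2*(-5*12 + 14)) = √(-38230 + 2*(-60 + 14)) = √(-38230 + 2*(-46)) = √(-38230 - 92) = √(-38322) = 3*I*√4258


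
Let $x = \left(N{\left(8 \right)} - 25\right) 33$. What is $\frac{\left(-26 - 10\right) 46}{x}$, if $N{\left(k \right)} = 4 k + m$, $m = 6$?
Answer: $- \frac{552}{143} \approx -3.8601$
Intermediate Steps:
$N{\left(k \right)} = 6 + 4 k$ ($N{\left(k \right)} = 4 k + 6 = 6 + 4 k$)
$x = 429$ ($x = \left(\left(6 + 4 \cdot 8\right) - 25\right) 33 = \left(\left(6 + 32\right) - 25\right) 33 = \left(38 - 25\right) 33 = 13 \cdot 33 = 429$)
$\frac{\left(-26 - 10\right) 46}{x} = \frac{\left(-26 - 10\right) 46}{429} = \left(-36\right) 46 \cdot \frac{1}{429} = \left(-1656\right) \frac{1}{429} = - \frac{552}{143}$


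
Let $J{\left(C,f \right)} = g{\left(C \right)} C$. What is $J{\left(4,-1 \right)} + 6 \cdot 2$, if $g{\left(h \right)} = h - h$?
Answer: $12$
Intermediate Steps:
$g{\left(h \right)} = 0$
$J{\left(C,f \right)} = 0$ ($J{\left(C,f \right)} = 0 C = 0$)
$J{\left(4,-1 \right)} + 6 \cdot 2 = 0 + 6 \cdot 2 = 0 + 12 = 12$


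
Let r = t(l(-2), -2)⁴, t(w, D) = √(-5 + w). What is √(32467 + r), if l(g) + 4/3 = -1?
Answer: √292687/3 ≈ 180.34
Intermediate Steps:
l(g) = -7/3 (l(g) = -4/3 - 1 = -7/3)
r = 484/9 (r = (√(-5 - 7/3))⁴ = (√(-22/3))⁴ = (I*√66/3)⁴ = 484/9 ≈ 53.778)
√(32467 + r) = √(32467 + 484/9) = √(292687/9) = √292687/3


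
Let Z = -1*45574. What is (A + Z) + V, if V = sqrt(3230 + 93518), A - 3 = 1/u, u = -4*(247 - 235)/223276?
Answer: -602671/12 + 38*sqrt(67) ≈ -49912.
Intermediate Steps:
Z = -45574
u = -12/55819 (u = -4*12*(1/223276) = -48*1/223276 = -12/55819 ≈ -0.00021498)
A = -55783/12 (A = 3 + 1/(-12/55819) = 3 - 55819/12 = -55783/12 ≈ -4648.6)
V = 38*sqrt(67) (V = sqrt(96748) = 38*sqrt(67) ≈ 311.04)
(A + Z) + V = (-55783/12 - 45574) + 38*sqrt(67) = -602671/12 + 38*sqrt(67)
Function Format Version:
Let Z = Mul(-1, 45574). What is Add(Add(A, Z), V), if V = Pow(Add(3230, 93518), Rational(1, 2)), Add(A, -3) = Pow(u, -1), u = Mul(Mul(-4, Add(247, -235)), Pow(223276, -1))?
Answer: Add(Rational(-602671, 12), Mul(38, Pow(67, Rational(1, 2)))) ≈ -49912.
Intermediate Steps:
Z = -45574
u = Rational(-12, 55819) (u = Mul(Mul(-4, 12), Rational(1, 223276)) = Mul(-48, Rational(1, 223276)) = Rational(-12, 55819) ≈ -0.00021498)
A = Rational(-55783, 12) (A = Add(3, Pow(Rational(-12, 55819), -1)) = Add(3, Rational(-55819, 12)) = Rational(-55783, 12) ≈ -4648.6)
V = Mul(38, Pow(67, Rational(1, 2))) (V = Pow(96748, Rational(1, 2)) = Mul(38, Pow(67, Rational(1, 2))) ≈ 311.04)
Add(Add(A, Z), V) = Add(Add(Rational(-55783, 12), -45574), Mul(38, Pow(67, Rational(1, 2)))) = Add(Rational(-602671, 12), Mul(38, Pow(67, Rational(1, 2))))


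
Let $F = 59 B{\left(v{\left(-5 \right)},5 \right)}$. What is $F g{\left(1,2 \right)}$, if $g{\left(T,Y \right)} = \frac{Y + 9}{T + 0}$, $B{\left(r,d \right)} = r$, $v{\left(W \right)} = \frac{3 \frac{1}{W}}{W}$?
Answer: $\frac{1947}{25} \approx 77.88$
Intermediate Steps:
$v{\left(W \right)} = \frac{3}{W^{2}}$
$g{\left(T,Y \right)} = \frac{9 + Y}{T}$
$F = \frac{177}{25}$ ($F = 59 \cdot \frac{3}{25} = \frac{177}{25} \approx 7.08$)
$F g{\left(1,2 \right)} = \frac{177 \frac{9 + 2}{1}}{25} = \frac{177 \cdot 1 \cdot 11}{25} = \frac{177}{25} \cdot 11 = \frac{1947}{25}$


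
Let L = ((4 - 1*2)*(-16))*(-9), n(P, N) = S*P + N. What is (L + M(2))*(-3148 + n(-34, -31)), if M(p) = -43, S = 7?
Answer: -837165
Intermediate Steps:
n(P, N) = N + 7*P (n(P, N) = 7*P + N = N + 7*P)
L = 288 (L = ((4 - 2)*(-16))*(-9) = (2*(-16))*(-9) = -32*(-9) = 288)
(L + M(2))*(-3148 + n(-34, -31)) = (288 - 43)*(-3148 + (-31 + 7*(-34))) = 245*(-3148 + (-31 - 238)) = 245*(-3148 - 269) = 245*(-3417) = -837165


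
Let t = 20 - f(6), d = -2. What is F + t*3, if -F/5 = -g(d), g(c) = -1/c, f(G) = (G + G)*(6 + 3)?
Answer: -523/2 ≈ -261.50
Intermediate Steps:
f(G) = 18*G (f(G) = (2*G)*9 = 18*G)
t = -88 (t = 20 - 18*6 = 20 - 1*108 = 20 - 108 = -88)
F = 5/2 (F = -(-5)*(-1/(-2)) = -(-5)*(-1*(-½)) = -(-5)/2 = -5*(-½) = 5/2 ≈ 2.5000)
F + t*3 = 5/2 - 88*3 = 5/2 - 264 = -523/2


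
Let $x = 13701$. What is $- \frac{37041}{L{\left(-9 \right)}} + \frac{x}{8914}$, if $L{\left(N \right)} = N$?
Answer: $\frac{110102261}{26742} \approx 4117.2$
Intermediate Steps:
$- \frac{37041}{L{\left(-9 \right)}} + \frac{x}{8914} = - \frac{37041}{-9} + \frac{13701}{8914} = \left(-37041\right) \left(- \frac{1}{9}\right) + 13701 \cdot \frac{1}{8914} = \frac{12347}{3} + \frac{13701}{8914} = \frac{110102261}{26742}$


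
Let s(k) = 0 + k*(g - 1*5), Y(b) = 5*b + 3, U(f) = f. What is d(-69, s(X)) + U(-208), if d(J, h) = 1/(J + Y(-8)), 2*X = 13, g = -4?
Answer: -22049/106 ≈ -208.01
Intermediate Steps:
X = 13/2 (X = (½)*13 = 13/2 ≈ 6.5000)
Y(b) = 3 + 5*b
s(k) = -9*k (s(k) = 0 + k*(-4 - 1*5) = 0 + k*(-4 - 5) = 0 + k*(-9) = 0 - 9*k = -9*k)
d(J, h) = 1/(-37 + J) (d(J, h) = 1/(J + (3 + 5*(-8))) = 1/(J + (3 - 40)) = 1/(J - 37) = 1/(-37 + J))
d(-69, s(X)) + U(-208) = 1/(-37 - 69) - 208 = 1/(-106) - 208 = -1/106 - 208 = -22049/106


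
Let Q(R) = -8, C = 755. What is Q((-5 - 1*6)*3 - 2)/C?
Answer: -8/755 ≈ -0.010596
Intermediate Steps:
Q((-5 - 1*6)*3 - 2)/C = -8/755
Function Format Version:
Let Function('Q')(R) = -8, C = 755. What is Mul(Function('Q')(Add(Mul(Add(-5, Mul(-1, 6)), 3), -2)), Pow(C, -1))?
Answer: Rational(-8, 755) ≈ -0.010596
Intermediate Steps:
Mul(Function('Q')(Add(Mul(Add(-5, Mul(-1, 6)), 3), -2)), Pow(C, -1)) = Mul(-8, Pow(755, -1)) = Mul(-8, Rational(1, 755)) = Rational(-8, 755)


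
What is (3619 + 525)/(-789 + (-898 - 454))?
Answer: -4144/2141 ≈ -1.9355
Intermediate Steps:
(3619 + 525)/(-789 + (-898 - 454)) = 4144/(-789 - 1352) = 4144/(-2141) = 4144*(-1/2141) = -4144/2141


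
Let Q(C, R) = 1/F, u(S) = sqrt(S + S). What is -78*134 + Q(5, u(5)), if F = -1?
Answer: -10453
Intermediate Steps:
u(S) = sqrt(2)*sqrt(S) (u(S) = sqrt(2*S) = sqrt(2)*sqrt(S))
Q(C, R) = -1 (Q(C, R) = 1/(-1) = -1)
-78*134 + Q(5, u(5)) = -78*134 - 1 = -10452 - 1 = -10453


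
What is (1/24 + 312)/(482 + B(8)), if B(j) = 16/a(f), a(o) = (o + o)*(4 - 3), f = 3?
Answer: 7489/11632 ≈ 0.64383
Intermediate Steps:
a(o) = 2*o (a(o) = (2*o)*1 = 2*o)
B(j) = 8/3 (B(j) = 16/((2*3)) = 16/6 = 16*(1/6) = 8/3)
(1/24 + 312)/(482 + B(8)) = (1/24 + 312)/(482 + 8/3) = (1/24 + 312)/(1454/3) = (7489/24)*(3/1454) = 7489/11632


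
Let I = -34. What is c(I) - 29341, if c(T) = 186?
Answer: -29155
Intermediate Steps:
c(I) - 29341 = 186 - 29341 = -29155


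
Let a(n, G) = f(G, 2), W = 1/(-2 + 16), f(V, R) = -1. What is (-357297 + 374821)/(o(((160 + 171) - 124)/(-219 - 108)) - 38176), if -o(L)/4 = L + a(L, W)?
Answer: -477529/1040118 ≈ -0.45911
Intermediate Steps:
W = 1/14 ≈ 0.071429
a(n, G) = -1
o(L) = 4 - 4*L (o(L) = -4*(L - 1) = -4*(-1 + L) = 4 - 4*L)
(-357297 + 374821)/(o(((160 + 171) - 124)/(-219 - 108)) - 38176) = (-357297 + 374821)/((4 - 4*((160 + 171) - 124)/(-219 - 108)) - 38176) = 17524/((4 - 4*(331 - 124)/(-327)) - 38176) = 17524/((4 - 828*(-1)/327) - 38176) = 17524/((4 - 4*(-69/109)) - 38176) = 17524/((4 + 276/109) - 38176) = 17524/(712/109 - 38176) = 17524/(-4160472/109) = 17524*(-109/4160472) = -477529/1040118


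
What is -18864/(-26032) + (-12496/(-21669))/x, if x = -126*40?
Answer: 8046270878/11105470845 ≈ 0.72453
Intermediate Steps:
x = -5040
-18864/(-26032) + (-12496/(-21669))/x = -18864/(-26032) - 12496/(-21669)/(-5040) = -18864*(-1/26032) - 12496*(-1/21669)*(-1/5040) = 1179/1627 + (12496/21669)*(-1/5040) = 1179/1627 - 781/6825735 = 8046270878/11105470845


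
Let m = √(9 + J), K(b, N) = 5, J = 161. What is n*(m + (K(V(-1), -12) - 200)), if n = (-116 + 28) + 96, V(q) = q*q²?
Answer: -1560 + 8*√170 ≈ -1455.7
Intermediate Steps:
V(q) = q³
n = 8 (n = -88 + 96 = 8)
m = √170 (m = √(9 + 161) = √170 ≈ 13.038)
n*(m + (K(V(-1), -12) - 200)) = 8*(√170 + (5 - 200)) = 8*(√170 - 195) = 8*(-195 + √170) = -1560 + 8*√170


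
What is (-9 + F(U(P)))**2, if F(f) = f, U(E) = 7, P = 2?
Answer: 4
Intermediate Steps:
(-9 + F(U(P)))**2 = (-9 + 7)**2 = (-2)**2 = 4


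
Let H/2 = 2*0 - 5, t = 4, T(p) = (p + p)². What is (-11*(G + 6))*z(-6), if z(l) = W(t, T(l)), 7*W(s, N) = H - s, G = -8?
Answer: -44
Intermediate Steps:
T(p) = 4*p² (T(p) = (2*p)² = 4*p²)
H = -10 (H = 2*(2*0 - 5) = 2*(0 - 5) = 2*(-5) = -10)
W(s, N) = -10/7 - s/7 (W(s, N) = (-10 - s)/7 = -10/7 - s/7)
z(l) = -2 (z(l) = -10/7 - ⅐*4 = -10/7 - 4/7 = -2)
(-11*(G + 6))*z(-6) = -11*(-8 + 6)*(-2) = -11*(-2)*(-2) = 22*(-2) = -44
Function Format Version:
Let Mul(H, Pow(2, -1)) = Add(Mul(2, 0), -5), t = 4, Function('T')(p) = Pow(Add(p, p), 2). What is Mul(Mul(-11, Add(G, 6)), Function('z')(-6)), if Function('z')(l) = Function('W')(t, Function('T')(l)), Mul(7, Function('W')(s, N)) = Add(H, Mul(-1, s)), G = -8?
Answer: -44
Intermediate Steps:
Function('T')(p) = Mul(4, Pow(p, 2)) (Function('T')(p) = Pow(Mul(2, p), 2) = Mul(4, Pow(p, 2)))
H = -10 (H = Mul(2, Add(Mul(2, 0), -5)) = Mul(2, Add(0, -5)) = Mul(2, -5) = -10)
Function('W')(s, N) = Add(Rational(-10, 7), Mul(Rational(-1, 7), s)) (Function('W')(s, N) = Mul(Rational(1, 7), Add(-10, Mul(-1, s))) = Add(Rational(-10, 7), Mul(Rational(-1, 7), s)))
Function('z')(l) = -2 (Function('z')(l) = Add(Rational(-10, 7), Mul(Rational(-1, 7), 4)) = Add(Rational(-10, 7), Rational(-4, 7)) = -2)
Mul(Mul(-11, Add(G, 6)), Function('z')(-6)) = Mul(Mul(-11, Add(-8, 6)), -2) = Mul(Mul(-11, -2), -2) = Mul(22, -2) = -44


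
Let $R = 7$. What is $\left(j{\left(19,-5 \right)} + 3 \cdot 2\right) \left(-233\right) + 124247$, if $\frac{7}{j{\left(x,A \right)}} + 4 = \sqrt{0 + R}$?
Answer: $\frac{1112165}{9} + \frac{1631 \sqrt{7}}{9} \approx 1.2405 \cdot 10^{5}$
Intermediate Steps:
$j{\left(x,A \right)} = \frac{7}{-4 + \sqrt{7}}$ ($j{\left(x,A \right)} = \frac{7}{-4 + \sqrt{0 + 7}} = \frac{7}{-4 + \sqrt{7}}$)
$\left(j{\left(19,-5 \right)} + 3 \cdot 2\right) \left(-233\right) + 124247 = \left(\left(- \frac{28}{9} - \frac{7 \sqrt{7}}{9}\right) + 3 \cdot 2\right) \left(-233\right) + 124247 = \left(\left(- \frac{28}{9} - \frac{7 \sqrt{7}}{9}\right) + 6\right) \left(-233\right) + 124247 = \left(\frac{26}{9} - \frac{7 \sqrt{7}}{9}\right) \left(-233\right) + 124247 = \left(- \frac{6058}{9} + \frac{1631 \sqrt{7}}{9}\right) + 124247 = \frac{1112165}{9} + \frac{1631 \sqrt{7}}{9}$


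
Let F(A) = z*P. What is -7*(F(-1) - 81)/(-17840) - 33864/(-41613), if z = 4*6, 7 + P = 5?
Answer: 188852407/247458640 ≈ 0.76317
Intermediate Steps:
P = -2 (P = -7 + 5 = -2)
z = 24
F(A) = -48 (F(A) = 24*(-2) = -48)
-7*(F(-1) - 81)/(-17840) - 33864/(-41613) = -7*(-48 - 81)/(-17840) - 33864/(-41613) = -7*(-129)*(-1/17840) - 33864*(-1/41613) = 903*(-1/17840) + 11288/13871 = -903/17840 + 11288/13871 = 188852407/247458640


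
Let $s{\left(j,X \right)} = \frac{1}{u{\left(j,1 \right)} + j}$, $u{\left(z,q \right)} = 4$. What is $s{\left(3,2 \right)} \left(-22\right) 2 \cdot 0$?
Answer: $0$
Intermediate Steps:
$s{\left(j,X \right)} = \frac{1}{4 + j}$
$s{\left(3,2 \right)} \left(-22\right) 2 \cdot 0 = \frac{1}{4 + 3} \left(-22\right) 2 \cdot 0 = \frac{1}{7} \left(-22\right) 0 = \left(- \frac{22}{7}\right) 0 = 0$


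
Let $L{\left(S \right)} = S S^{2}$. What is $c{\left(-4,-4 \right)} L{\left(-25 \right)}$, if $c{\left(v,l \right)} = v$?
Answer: $62500$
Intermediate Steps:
$L{\left(S \right)} = S^{3}$
$c{\left(-4,-4 \right)} L{\left(-25 \right)} = - 4 \left(-25\right)^{3} = \left(-4\right) \left(-15625\right) = 62500$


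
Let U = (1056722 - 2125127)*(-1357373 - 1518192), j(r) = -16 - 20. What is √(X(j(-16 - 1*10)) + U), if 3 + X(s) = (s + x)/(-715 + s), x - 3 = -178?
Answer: √1732762237703790283/751 ≈ 1.7528e+6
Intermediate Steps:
x = -175 (x = 3 - 178 = -175)
j(r) = -36
U = 3072268023825 (U = -1068405*(-2875565) = 3072268023825)
X(s) = -3 + (-175 + s)/(-715 + s) (X(s) = -3 + (s - 175)/(-715 + s) = -3 + (-175 + s)/(-715 + s))
√(X(j(-16 - 1*10)) + U) = √(2*(985 - 1*(-36))/(-715 - 36) + 3072268023825) = √(2*(985 + 36)/(-751) + 3072268023825) = √(2*(-1/751)*1021 + 3072268023825) = √(-2042/751 + 3072268023825) = √(2307273285890533/751) = √1732762237703790283/751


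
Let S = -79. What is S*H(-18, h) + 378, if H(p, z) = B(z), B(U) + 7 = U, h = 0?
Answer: 931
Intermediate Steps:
B(U) = -7 + U
H(p, z) = -7 + z
S*H(-18, h) + 378 = -79*(-7 + 0) + 378 = -79*(-7) + 378 = 553 + 378 = 931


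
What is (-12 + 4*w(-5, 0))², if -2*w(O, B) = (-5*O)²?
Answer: 1592644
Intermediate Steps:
w(O, B) = -25*O²/2
(-12 + 4*w(-5, 0))² = (-12 + 4*(-25/2*(-5)²))² = (-12 + 4*(-25/2*25))² = (-12 + 4*(-625/2))² = (-12 - 1250)² = (-1262)² = 1592644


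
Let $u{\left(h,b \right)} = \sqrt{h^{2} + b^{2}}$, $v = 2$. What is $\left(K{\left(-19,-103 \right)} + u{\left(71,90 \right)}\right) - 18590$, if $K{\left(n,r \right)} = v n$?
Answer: $-18628 + \sqrt{13141} \approx -18513.0$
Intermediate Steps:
$u{\left(h,b \right)} = \sqrt{b^{2} + h^{2}}$
$K{\left(n,r \right)} = 2 n$
$\left(K{\left(-19,-103 \right)} + u{\left(71,90 \right)}\right) - 18590 = \left(2 \left(-19\right) + \sqrt{90^{2} + 71^{2}}\right) - 18590 = \left(-38 + \sqrt{8100 + 5041}\right) - 18590 = \left(-38 + \sqrt{13141}\right) - 18590 = -18628 + \sqrt{13141}$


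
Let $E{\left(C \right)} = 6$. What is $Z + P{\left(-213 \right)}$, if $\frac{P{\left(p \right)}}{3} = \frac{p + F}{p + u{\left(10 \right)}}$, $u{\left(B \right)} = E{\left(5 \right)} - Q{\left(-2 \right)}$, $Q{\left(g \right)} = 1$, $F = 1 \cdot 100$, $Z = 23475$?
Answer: $\frac{4883139}{208} \approx 23477.0$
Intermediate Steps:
$F = 100$
$u{\left(B \right)} = 5$ ($u{\left(B \right)} = 6 - 1 = 5$)
$P{\left(p \right)} = \frac{3 \left(100 + p\right)}{5 + p}$ ($P{\left(p \right)} = 3 \frac{p + 100}{p + 5} = 3 \frac{100 + p}{5 + p} = \frac{3 \left(100 + p\right)}{5 + p}$)
$Z + P{\left(-213 \right)} = 23475 + \frac{3 \left(100 - 213\right)}{5 - 213} = 23475 + 3 \frac{1}{-208} \left(-113\right) = 23475 + 3 \left(- \frac{1}{208}\right) \left(-113\right) = 23475 + \frac{339}{208} = \frac{4883139}{208}$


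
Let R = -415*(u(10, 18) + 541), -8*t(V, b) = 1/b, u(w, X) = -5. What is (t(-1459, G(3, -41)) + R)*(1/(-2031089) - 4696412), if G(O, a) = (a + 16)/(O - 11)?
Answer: 53045447354423061669/50777225 ≈ 1.0447e+12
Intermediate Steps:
G(O, a) = (16 + a)/(-11 + O)
t(V, b) = -1/(8*b)
R = -222440 (R = -415*(-5 + 541) = -415*536 = -222440)
(t(-1459, G(3, -41)) + R)*(1/(-2031089) - 4696412) = (-(-11 + 3)/(16 - 41)/8 - 222440)*(1/(-2031089) - 4696412) = (-1/(8*(-25/(-8))) - 222440)*(-1/2031089 - 4696412) = (-1/(8*((-1/8*(-25)))) - 222440)*(-9538830752669/2031089) = (-1/(8*25/8) - 222440)*(-9538830752669/2031089) = (-1/8*8/25 - 222440)*(-9538830752669/2031089) = (-1/25 - 222440)*(-9538830752669/2031089) = -5561001/25*(-9538830752669/2031089) = 53045447354423061669/50777225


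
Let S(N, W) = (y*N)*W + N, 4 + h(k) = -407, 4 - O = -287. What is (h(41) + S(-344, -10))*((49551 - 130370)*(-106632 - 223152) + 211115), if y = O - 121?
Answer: 15566565525313495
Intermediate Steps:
O = 291 (O = 4 - 1*(-287) = 4 + 287 = 291)
h(k) = -411 (h(k) = -4 - 407 = -411)
y = 170 (y = 291 - 121 = 170)
S(N, W) = N + 170*N*W (S(N, W) = (170*N)*W + N = 170*N*W + N = N + 170*N*W)
(h(41) + S(-344, -10))*((49551 - 130370)*(-106632 - 223152) + 211115) = (-411 - 344*(1 + 170*(-10)))*((49551 - 130370)*(-106632 - 223152) + 211115) = (-411 - 344*(1 - 1700))*(-80819*(-329784) + 211115) = (-411 - 344*(-1699))*(26652813096 + 211115) = (-411 + 584456)*26653024211 = 584045*26653024211 = 15566565525313495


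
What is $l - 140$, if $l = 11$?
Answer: $-129$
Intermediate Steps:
$l - 140 = 11 - 140 = -129$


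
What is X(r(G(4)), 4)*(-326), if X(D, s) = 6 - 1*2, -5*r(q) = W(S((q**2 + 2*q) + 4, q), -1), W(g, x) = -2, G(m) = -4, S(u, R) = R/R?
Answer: -1304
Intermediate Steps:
S(u, R) = 1
r(q) = 2/5 (r(q) = -1/5*(-2) = 2/5)
X(D, s) = 4 (X(D, s) = 6 - 2 = 4)
X(r(G(4)), 4)*(-326) = 4*(-326) = -1304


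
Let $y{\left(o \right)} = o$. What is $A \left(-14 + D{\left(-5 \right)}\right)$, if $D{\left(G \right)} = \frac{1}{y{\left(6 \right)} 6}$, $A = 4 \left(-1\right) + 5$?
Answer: $- \frac{503}{36} \approx -13.972$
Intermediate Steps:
$A = 1$ ($A = -4 + 5 = 1$)
$D{\left(G \right)} = \frac{1}{36}$ ($D{\left(G \right)} = \frac{1}{6 \cdot 6} = \frac{1}{36}$)
$A \left(-14 + D{\left(-5 \right)}\right) = 1 \left(-14 + \frac{1}{36}\right) = 1 \left(- \frac{503}{36}\right) = - \frac{503}{36}$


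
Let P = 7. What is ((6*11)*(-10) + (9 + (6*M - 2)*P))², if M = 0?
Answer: 442225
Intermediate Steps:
((6*11)*(-10) + (9 + (6*M - 2)*P))² = ((6*11)*(-10) + (9 + (6*0 - 2)*7))² = (66*(-10) + (9 + (0 - 2)*7))² = (-660 + (9 - 2*7))² = (-660 + (9 - 14))² = (-660 - 5)² = (-665)² = 442225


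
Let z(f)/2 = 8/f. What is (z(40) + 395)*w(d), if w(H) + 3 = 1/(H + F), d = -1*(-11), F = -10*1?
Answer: -3954/5 ≈ -790.80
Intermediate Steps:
z(f) = 16/f (z(f) = 2*(8/f) = 16/f)
F = -10
d = 11
w(H) = -3 + 1/(-10 + H) (w(H) = -3 + 1/(H - 10) = -3 + 1/(-10 + H))
(z(40) + 395)*w(d) = (16/40 + 395)*((31 - 3*11)/(-10 + 11)) = (16*(1/40) + 395)*((31 - 33)/1) = (⅖ + 395)*(1*(-2)) = (1977/5)*(-2) = -3954/5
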